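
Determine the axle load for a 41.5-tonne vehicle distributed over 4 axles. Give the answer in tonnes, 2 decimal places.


Load per axle = total weight / number of axles
Load = 41.5 / 4
Load = 10.38 tonnes

10.38


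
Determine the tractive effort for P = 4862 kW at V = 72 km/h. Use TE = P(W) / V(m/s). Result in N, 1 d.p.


Convert: P = 4862 kW = 4862000 W
V = 72 / 3.6 = 20.0 m/s
TE = 4862000 / 20.0
TE = 243100.0 N

243100.0


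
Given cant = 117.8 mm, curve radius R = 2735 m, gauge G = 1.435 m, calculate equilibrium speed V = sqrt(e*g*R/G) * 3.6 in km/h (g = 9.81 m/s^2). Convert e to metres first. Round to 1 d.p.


Convert cant: e = 117.8 mm = 0.1178 m
V_ms = sqrt(0.1178 * 9.81 * 2735 / 1.435)
V_ms = sqrt(2202.519324) = 46.931 m/s
V = 46.931 * 3.6 = 169.0 km/h

169.0


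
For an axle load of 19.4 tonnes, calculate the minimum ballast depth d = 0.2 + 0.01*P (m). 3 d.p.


d = 0.2 + 0.01 * 19.4
d = 0.2 + 0.194
d = 0.394 m

0.394


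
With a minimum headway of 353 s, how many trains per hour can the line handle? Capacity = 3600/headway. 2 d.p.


Capacity = 3600 / headway
Capacity = 3600 / 353
Capacity = 10.20 trains/hour

10.20


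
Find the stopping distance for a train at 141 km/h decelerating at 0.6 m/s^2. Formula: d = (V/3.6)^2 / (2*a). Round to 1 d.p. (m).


Convert speed: V = 141 / 3.6 = 39.1667 m/s
V^2 = 1534.0278
d = 1534.0278 / (2 * 0.6)
d = 1534.0278 / 1.2
d = 1278.4 m

1278.4


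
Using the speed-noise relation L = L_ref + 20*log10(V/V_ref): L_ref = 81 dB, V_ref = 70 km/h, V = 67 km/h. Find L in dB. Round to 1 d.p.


V/V_ref = 67 / 70 = 0.957143
log10(0.957143) = -0.019023
20 * -0.019023 = -0.3805
L = 81 + -0.3805 = 80.6 dB

80.6


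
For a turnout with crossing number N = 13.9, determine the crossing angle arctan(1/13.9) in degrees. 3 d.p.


1/N = 1/13.9 = 0.071942
angle = arctan(0.071942) = 0.071819 rad
angle = 0.071819 * 180/pi = 4.115 degrees

4.115


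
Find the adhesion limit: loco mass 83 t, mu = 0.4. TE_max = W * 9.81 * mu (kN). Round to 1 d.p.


TE_max = W * g * mu
TE_max = 83 * 9.81 * 0.4
TE_max = 814.23 * 0.4
TE_max = 325.7 kN

325.7


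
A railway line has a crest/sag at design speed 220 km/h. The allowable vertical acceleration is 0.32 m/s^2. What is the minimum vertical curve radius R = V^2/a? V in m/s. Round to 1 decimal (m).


Convert speed: V = 220 / 3.6 = 61.1111 m/s
V^2 = 3734.5679 m^2/s^2
R_v = 3734.5679 / 0.32
R_v = 11670.5 m

11670.5


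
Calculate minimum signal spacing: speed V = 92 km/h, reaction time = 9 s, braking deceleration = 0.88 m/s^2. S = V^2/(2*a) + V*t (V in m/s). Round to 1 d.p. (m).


V = 92 / 3.6 = 25.5556 m/s
Braking distance = 25.5556^2 / (2*0.88) = 371.0718 m
Sighting distance = 25.5556 * 9 = 230.0 m
S = 371.0718 + 230.0 = 601.1 m

601.1


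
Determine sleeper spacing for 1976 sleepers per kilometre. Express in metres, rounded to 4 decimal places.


Spacing = 1000 m / number of sleepers
Spacing = 1000 / 1976
Spacing = 0.5061 m

0.5061


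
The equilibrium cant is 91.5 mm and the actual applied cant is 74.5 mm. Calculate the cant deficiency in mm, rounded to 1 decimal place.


Cant deficiency = equilibrium cant - actual cant
CD = 91.5 - 74.5
CD = 17.0 mm

17.0


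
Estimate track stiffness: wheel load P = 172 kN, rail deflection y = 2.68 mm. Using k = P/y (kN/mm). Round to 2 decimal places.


Track stiffness k = P / y
k = 172 / 2.68
k = 64.18 kN/mm

64.18


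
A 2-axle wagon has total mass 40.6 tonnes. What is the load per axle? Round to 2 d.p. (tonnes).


Load per axle = total weight / number of axles
Load = 40.6 / 2
Load = 20.30 tonnes

20.30


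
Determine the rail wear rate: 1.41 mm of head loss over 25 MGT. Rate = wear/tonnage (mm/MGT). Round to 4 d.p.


Wear rate = total wear / cumulative tonnage
Rate = 1.41 / 25
Rate = 0.0564 mm/MGT

0.0564


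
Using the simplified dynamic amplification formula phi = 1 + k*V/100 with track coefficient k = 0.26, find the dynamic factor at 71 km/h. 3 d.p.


phi = 1 + k * V / 100
phi = 1 + 0.26 * 71 / 100
phi = 1 + 0.1846
phi = 1.185

1.185


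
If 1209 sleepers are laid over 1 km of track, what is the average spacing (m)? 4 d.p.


Spacing = 1000 m / number of sleepers
Spacing = 1000 / 1209
Spacing = 0.8271 m

0.8271


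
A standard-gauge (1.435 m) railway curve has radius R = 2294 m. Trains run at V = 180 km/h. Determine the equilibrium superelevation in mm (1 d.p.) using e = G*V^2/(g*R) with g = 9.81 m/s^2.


Convert speed: V = 180 / 3.6 = 50.0 m/s
Apply formula: e = 1.435 * 50.0^2 / (9.81 * 2294)
e = 1.435 * 2500.0 / 22504.14
e = 0.159415 m = 159.4 mm

159.4


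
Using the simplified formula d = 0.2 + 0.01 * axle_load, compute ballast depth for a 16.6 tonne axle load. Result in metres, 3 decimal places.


d = 0.2 + 0.01 * 16.6
d = 0.2 + 0.166
d = 0.366 m

0.366


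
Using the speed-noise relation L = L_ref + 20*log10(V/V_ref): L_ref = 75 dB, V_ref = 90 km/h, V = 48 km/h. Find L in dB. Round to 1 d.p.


V/V_ref = 48 / 90 = 0.533333
log10(0.533333) = -0.273001
20 * -0.273001 = -5.46
L = 75 + -5.46 = 69.5 dB

69.5


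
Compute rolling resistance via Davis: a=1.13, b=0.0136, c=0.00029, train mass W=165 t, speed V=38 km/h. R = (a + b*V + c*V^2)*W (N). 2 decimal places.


b*V = 0.0136 * 38 = 0.5168
c*V^2 = 0.00029 * 1444 = 0.41876
R_per_t = 1.13 + 0.5168 + 0.41876 = 2.06556 N/t
R_total = 2.06556 * 165 = 340.82 N

340.82


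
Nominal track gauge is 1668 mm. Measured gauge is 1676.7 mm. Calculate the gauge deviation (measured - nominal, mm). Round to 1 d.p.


Deviation = measured - nominal
Deviation = 1676.7 - 1668
Deviation = 8.7 mm

8.7


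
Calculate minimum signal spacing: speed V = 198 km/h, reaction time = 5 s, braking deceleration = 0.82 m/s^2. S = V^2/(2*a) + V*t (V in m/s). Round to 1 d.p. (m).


V = 198 / 3.6 = 55.0 m/s
Braking distance = 55.0^2 / (2*0.82) = 1844.5122 m
Sighting distance = 55.0 * 5 = 275.0 m
S = 1844.5122 + 275.0 = 2119.5 m

2119.5


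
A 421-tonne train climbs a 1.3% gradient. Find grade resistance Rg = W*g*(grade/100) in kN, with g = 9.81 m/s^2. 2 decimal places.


Rg = W * 9.81 * grade / 100
Rg = 421 * 9.81 * 1.3 / 100
Rg = 4130.01 * 0.013
Rg = 53.69 kN

53.69


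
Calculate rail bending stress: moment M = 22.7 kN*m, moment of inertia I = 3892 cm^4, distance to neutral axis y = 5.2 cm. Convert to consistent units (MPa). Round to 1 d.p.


Convert units:
M = 22.7 kN*m = 22700000 N*mm
y = 5.2 cm = 52 mm
I = 3892 cm^4 = 38920000 mm^4
sigma = 22700000 * 52 / 38920000
sigma = 30.3 MPa

30.3


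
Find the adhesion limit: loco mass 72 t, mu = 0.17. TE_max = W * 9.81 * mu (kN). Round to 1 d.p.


TE_max = W * g * mu
TE_max = 72 * 9.81 * 0.17
TE_max = 706.32 * 0.17
TE_max = 120.1 kN

120.1


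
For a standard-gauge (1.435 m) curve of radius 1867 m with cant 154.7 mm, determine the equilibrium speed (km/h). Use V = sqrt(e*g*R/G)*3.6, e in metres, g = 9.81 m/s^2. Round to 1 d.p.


Convert cant: e = 154.7 mm = 0.1547 m
V_ms = sqrt(0.1547 * 9.81 * 1867 / 1.435)
V_ms = sqrt(1974.475449) = 44.4351 m/s
V = 44.4351 * 3.6 = 160.0 km/h

160.0


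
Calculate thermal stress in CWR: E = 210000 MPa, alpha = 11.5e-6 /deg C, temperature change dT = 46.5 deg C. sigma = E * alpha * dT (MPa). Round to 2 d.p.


sigma = E * alpha * dT
sigma = 210000 * 11.5e-6 * 46.5
sigma = 2.415 * 46.5
sigma = 112.30 MPa

112.30


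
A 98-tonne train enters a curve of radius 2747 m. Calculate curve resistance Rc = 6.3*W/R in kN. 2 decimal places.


Rc = 6.3 * W / R
Rc = 6.3 * 98 / 2747
Rc = 617.4 / 2747
Rc = 0.22 kN

0.22


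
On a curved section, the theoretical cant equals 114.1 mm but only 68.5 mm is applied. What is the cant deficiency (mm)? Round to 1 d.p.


Cant deficiency = equilibrium cant - actual cant
CD = 114.1 - 68.5
CD = 45.6 mm

45.6


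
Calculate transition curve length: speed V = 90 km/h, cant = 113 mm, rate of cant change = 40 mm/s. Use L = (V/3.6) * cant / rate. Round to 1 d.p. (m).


Convert speed: V = 90 / 3.6 = 25.0 m/s
L = 25.0 * 113 / 40
L = 2825.0 / 40
L = 70.6 m

70.6


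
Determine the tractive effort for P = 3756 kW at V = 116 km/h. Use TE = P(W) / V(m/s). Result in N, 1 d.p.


Convert: P = 3756 kW = 3756000 W
V = 116 / 3.6 = 32.2222 m/s
TE = 3756000 / 32.2222
TE = 116565.5 N

116565.5


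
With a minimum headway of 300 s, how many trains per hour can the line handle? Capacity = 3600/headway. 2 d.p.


Capacity = 3600 / headway
Capacity = 3600 / 300
Capacity = 12.00 trains/hour

12.00


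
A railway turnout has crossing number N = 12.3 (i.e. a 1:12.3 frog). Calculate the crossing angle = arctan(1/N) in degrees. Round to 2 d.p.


1/N = 1/12.3 = 0.081301
angle = arctan(0.081301) = 0.081122 rad
angle = 0.081122 * 180/pi = 4.65 degrees

4.65


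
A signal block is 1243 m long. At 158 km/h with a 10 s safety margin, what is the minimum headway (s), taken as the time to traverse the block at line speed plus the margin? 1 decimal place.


V = 158 / 3.6 = 43.8889 m/s
Block traversal time = 1243 / 43.8889 = 28.3215 s
Headway = 28.3215 + 10
Headway = 38.3 s

38.3


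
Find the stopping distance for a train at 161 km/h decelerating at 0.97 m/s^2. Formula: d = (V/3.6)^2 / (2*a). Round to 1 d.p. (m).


Convert speed: V = 161 / 3.6 = 44.7222 m/s
V^2 = 2000.0772
d = 2000.0772 / (2 * 0.97)
d = 2000.0772 / 1.94
d = 1031.0 m

1031.0


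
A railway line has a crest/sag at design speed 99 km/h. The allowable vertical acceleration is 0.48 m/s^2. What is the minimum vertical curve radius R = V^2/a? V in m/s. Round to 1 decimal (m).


Convert speed: V = 99 / 3.6 = 27.5 m/s
V^2 = 756.25 m^2/s^2
R_v = 756.25 / 0.48
R_v = 1575.5 m

1575.5


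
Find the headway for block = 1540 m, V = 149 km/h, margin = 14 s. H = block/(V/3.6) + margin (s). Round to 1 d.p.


V = 149 / 3.6 = 41.3889 m/s
Block traversal time = 1540 / 41.3889 = 37.2081 s
Headway = 37.2081 + 14
Headway = 51.2 s

51.2


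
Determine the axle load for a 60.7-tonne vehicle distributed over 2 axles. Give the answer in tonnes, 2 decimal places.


Load per axle = total weight / number of axles
Load = 60.7 / 2
Load = 30.35 tonnes

30.35


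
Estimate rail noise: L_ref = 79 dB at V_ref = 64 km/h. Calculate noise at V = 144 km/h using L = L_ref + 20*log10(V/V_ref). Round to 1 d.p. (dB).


V/V_ref = 144 / 64 = 2.25
log10(2.25) = 0.352183
20 * 0.352183 = 7.0437
L = 79 + 7.0437 = 86.0 dB

86.0


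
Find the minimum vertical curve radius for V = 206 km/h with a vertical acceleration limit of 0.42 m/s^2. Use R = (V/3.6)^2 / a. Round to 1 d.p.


Convert speed: V = 206 / 3.6 = 57.2222 m/s
V^2 = 3274.3827 m^2/s^2
R_v = 3274.3827 / 0.42
R_v = 7796.1 m

7796.1


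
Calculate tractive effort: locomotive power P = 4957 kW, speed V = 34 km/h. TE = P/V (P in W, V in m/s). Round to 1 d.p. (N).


Convert: P = 4957 kW = 4957000 W
V = 34 / 3.6 = 9.4444 m/s
TE = 4957000 / 9.4444
TE = 524858.8 N

524858.8


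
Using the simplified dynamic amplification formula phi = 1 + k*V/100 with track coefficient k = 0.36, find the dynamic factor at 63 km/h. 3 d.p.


phi = 1 + k * V / 100
phi = 1 + 0.36 * 63 / 100
phi = 1 + 0.2268
phi = 1.227

1.227


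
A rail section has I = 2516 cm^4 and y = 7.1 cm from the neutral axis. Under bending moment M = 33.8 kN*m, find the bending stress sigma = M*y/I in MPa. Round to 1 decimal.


Convert units:
M = 33.8 kN*m = 33800000 N*mm
y = 7.1 cm = 71 mm
I = 2516 cm^4 = 25160000 mm^4
sigma = 33800000 * 71 / 25160000
sigma = 95.4 MPa

95.4


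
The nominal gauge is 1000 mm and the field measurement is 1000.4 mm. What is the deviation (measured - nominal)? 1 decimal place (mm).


Deviation = measured - nominal
Deviation = 1000.4 - 1000
Deviation = 0.4 mm

0.4


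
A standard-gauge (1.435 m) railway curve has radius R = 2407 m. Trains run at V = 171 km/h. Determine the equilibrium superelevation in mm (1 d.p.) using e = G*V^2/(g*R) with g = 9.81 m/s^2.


Convert speed: V = 171 / 3.6 = 47.5 m/s
Apply formula: e = 1.435 * 47.5^2 / (9.81 * 2407)
e = 1.435 * 2256.25 / 23612.67
e = 0.137118 m = 137.1 mm

137.1


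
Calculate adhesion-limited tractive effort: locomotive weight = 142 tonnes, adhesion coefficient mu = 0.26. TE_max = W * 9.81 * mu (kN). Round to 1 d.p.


TE_max = W * g * mu
TE_max = 142 * 9.81 * 0.26
TE_max = 1393.02 * 0.26
TE_max = 362.2 kN

362.2


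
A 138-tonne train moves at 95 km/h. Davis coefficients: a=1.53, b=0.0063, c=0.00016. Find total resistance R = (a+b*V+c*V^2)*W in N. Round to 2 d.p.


b*V = 0.0063 * 95 = 0.5985
c*V^2 = 0.00016 * 9025 = 1.444
R_per_t = 1.53 + 0.5985 + 1.444 = 3.5725 N/t
R_total = 3.5725 * 138 = 493.01 N

493.01


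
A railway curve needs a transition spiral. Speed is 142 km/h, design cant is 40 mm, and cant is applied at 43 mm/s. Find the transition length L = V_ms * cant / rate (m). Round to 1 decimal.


Convert speed: V = 142 / 3.6 = 39.4444 m/s
L = 39.4444 * 40 / 43
L = 1577.7778 / 43
L = 36.7 m

36.7


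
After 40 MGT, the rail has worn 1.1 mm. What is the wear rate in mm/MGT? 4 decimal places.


Wear rate = total wear / cumulative tonnage
Rate = 1.1 / 40
Rate = 0.0275 mm/MGT

0.0275


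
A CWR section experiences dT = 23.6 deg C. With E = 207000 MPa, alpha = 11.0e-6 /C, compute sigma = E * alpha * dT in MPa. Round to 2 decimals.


sigma = E * alpha * dT
sigma = 207000 * 11.0e-6 * 23.6
sigma = 2.277 * 23.6
sigma = 53.74 MPa

53.74


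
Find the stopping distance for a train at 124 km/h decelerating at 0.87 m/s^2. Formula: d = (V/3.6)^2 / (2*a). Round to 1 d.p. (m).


Convert speed: V = 124 / 3.6 = 34.4444 m/s
V^2 = 1186.4198
d = 1186.4198 / (2 * 0.87)
d = 1186.4198 / 1.74
d = 681.9 m

681.9


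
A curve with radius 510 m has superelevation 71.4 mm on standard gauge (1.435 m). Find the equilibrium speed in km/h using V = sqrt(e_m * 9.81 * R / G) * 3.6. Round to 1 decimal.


Convert cant: e = 71.4 mm = 0.0714 m
V_ms = sqrt(0.0714 * 9.81 * 510 / 1.435)
V_ms = sqrt(248.934732) = 15.7777 m/s
V = 15.7777 * 3.6 = 56.8 km/h

56.8


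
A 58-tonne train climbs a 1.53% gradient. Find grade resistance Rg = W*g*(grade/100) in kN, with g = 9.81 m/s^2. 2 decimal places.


Rg = W * 9.81 * grade / 100
Rg = 58 * 9.81 * 1.53 / 100
Rg = 568.98 * 0.0153
Rg = 8.71 kN

8.71


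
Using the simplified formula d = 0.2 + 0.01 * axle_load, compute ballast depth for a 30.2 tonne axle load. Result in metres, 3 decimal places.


d = 0.2 + 0.01 * 30.2
d = 0.2 + 0.302
d = 0.502 m

0.502


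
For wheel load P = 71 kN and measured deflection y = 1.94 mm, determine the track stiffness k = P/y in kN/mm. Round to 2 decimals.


Track stiffness k = P / y
k = 71 / 1.94
k = 36.60 kN/mm

36.60


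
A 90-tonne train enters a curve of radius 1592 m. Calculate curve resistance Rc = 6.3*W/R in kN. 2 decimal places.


Rc = 6.3 * W / R
Rc = 6.3 * 90 / 1592
Rc = 567.0 / 1592
Rc = 0.36 kN

0.36


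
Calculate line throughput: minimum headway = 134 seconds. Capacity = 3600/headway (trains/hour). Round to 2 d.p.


Capacity = 3600 / headway
Capacity = 3600 / 134
Capacity = 26.87 trains/hour

26.87


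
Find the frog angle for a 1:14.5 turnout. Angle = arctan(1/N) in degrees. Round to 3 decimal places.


1/N = 1/14.5 = 0.068966
angle = arctan(0.068966) = 0.068856 rad
angle = 0.068856 * 180/pi = 3.945 degrees

3.945


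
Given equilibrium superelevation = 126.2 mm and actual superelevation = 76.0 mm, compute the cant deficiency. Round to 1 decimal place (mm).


Cant deficiency = equilibrium cant - actual cant
CD = 126.2 - 76.0
CD = 50.2 mm

50.2


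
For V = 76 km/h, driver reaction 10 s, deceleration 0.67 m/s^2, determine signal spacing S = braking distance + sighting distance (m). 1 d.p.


V = 76 / 3.6 = 21.1111 m/s
Braking distance = 21.1111^2 / (2*0.67) = 332.5963 m
Sighting distance = 21.1111 * 10 = 211.1111 m
S = 332.5963 + 211.1111 = 543.7 m

543.7


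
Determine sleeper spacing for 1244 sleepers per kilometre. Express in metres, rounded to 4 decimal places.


Spacing = 1000 m / number of sleepers
Spacing = 1000 / 1244
Spacing = 0.8039 m

0.8039


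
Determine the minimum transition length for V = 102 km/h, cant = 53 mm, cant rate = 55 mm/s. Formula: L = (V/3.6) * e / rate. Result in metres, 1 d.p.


Convert speed: V = 102 / 3.6 = 28.3333 m/s
L = 28.3333 * 53 / 55
L = 1501.6667 / 55
L = 27.3 m

27.3


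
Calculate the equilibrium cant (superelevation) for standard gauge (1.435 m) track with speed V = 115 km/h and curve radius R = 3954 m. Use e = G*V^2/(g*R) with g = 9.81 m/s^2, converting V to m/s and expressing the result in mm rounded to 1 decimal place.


Convert speed: V = 115 / 3.6 = 31.9444 m/s
Apply formula: e = 1.435 * 31.9444^2 / (9.81 * 3954)
e = 1.435 * 1020.4475 / 38788.74
e = 0.037752 m = 37.8 mm

37.8


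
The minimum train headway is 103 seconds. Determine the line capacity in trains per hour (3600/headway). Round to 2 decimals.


Capacity = 3600 / headway
Capacity = 3600 / 103
Capacity = 34.95 trains/hour

34.95


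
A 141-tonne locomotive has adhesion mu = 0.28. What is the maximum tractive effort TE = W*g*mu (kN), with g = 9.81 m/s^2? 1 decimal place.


TE_max = W * g * mu
TE_max = 141 * 9.81 * 0.28
TE_max = 1383.21 * 0.28
TE_max = 387.3 kN

387.3


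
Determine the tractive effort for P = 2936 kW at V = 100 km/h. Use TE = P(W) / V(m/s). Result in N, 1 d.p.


Convert: P = 2936 kW = 2936000 W
V = 100 / 3.6 = 27.7778 m/s
TE = 2936000 / 27.7778
TE = 105696.0 N

105696.0


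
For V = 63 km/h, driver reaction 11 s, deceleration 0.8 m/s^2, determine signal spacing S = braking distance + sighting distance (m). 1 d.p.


V = 63 / 3.6 = 17.5 m/s
Braking distance = 17.5^2 / (2*0.8) = 191.4062 m
Sighting distance = 17.5 * 11 = 192.5 m
S = 191.4062 + 192.5 = 383.9 m

383.9


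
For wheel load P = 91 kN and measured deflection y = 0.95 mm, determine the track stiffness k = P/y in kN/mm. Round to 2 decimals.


Track stiffness k = P / y
k = 91 / 0.95
k = 95.79 kN/mm

95.79


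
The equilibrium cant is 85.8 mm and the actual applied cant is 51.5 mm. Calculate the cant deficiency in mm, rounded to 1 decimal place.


Cant deficiency = equilibrium cant - actual cant
CD = 85.8 - 51.5
CD = 34.3 mm

34.3


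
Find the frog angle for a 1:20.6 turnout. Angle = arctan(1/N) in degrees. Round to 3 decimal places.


1/N = 1/20.6 = 0.048544
angle = arctan(0.048544) = 0.048506 rad
angle = 0.048506 * 180/pi = 2.779 degrees

2.779


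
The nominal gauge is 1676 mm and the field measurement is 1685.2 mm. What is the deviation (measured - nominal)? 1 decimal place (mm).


Deviation = measured - nominal
Deviation = 1685.2 - 1676
Deviation = 9.2 mm

9.2


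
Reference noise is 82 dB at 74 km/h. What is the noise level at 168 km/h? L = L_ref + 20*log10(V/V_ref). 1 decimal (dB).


V/V_ref = 168 / 74 = 2.27027
log10(2.27027) = 0.356078
20 * 0.356078 = 7.1216
L = 82 + 7.1216 = 89.1 dB

89.1


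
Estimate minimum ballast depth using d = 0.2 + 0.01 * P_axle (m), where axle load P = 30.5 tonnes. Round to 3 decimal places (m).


d = 0.2 + 0.01 * 30.5
d = 0.2 + 0.305
d = 0.505 m

0.505


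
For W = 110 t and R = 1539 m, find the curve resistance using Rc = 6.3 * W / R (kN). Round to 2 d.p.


Rc = 6.3 * W / R
Rc = 6.3 * 110 / 1539
Rc = 693.0 / 1539
Rc = 0.45 kN

0.45


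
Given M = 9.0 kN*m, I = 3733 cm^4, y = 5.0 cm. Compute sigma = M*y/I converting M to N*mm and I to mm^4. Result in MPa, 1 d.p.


Convert units:
M = 9.0 kN*m = 9000000 N*mm
y = 5.0 cm = 50 mm
I = 3733 cm^4 = 37330000 mm^4
sigma = 9000000 * 50 / 37330000
sigma = 12.1 MPa

12.1


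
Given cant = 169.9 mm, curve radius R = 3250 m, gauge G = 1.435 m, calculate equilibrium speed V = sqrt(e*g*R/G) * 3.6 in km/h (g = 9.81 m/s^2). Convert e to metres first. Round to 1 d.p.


Convert cant: e = 169.9 mm = 0.1699 m
V_ms = sqrt(0.1699 * 9.81 * 3250 / 1.435)
V_ms = sqrt(3774.799129) = 61.4394 m/s
V = 61.4394 * 3.6 = 221.2 km/h

221.2


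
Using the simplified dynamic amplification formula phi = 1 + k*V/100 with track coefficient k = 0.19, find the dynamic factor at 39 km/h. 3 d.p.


phi = 1 + k * V / 100
phi = 1 + 0.19 * 39 / 100
phi = 1 + 0.0741
phi = 1.074

1.074


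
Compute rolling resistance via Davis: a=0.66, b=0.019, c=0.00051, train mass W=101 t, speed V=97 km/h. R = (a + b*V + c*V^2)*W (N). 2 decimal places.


b*V = 0.019 * 97 = 1.843
c*V^2 = 0.00051 * 9409 = 4.79859
R_per_t = 0.66 + 1.843 + 4.79859 = 7.30159 N/t
R_total = 7.30159 * 101 = 737.46 N

737.46


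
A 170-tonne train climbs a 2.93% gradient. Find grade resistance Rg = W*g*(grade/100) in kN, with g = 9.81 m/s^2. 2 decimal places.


Rg = W * 9.81 * grade / 100
Rg = 170 * 9.81 * 2.93 / 100
Rg = 1667.7 * 0.0293
Rg = 48.86 kN

48.86


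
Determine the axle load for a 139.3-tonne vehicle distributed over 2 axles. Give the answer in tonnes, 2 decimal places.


Load per axle = total weight / number of axles
Load = 139.3 / 2
Load = 69.65 tonnes

69.65


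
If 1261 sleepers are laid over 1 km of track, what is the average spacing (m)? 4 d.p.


Spacing = 1000 m / number of sleepers
Spacing = 1000 / 1261
Spacing = 0.7930 m

0.7930


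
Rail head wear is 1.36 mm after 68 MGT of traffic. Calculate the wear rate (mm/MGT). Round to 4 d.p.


Wear rate = total wear / cumulative tonnage
Rate = 1.36 / 68
Rate = 0.0200 mm/MGT

0.0200


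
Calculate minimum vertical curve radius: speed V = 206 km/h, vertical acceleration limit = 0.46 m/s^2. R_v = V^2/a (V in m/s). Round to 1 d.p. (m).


Convert speed: V = 206 / 3.6 = 57.2222 m/s
V^2 = 3274.3827 m^2/s^2
R_v = 3274.3827 / 0.46
R_v = 7118.2 m

7118.2


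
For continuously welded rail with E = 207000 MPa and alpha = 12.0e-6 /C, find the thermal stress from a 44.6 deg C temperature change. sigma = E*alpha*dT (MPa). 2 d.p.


sigma = E * alpha * dT
sigma = 207000 * 12.0e-6 * 44.6
sigma = 2.484 * 44.6
sigma = 110.79 MPa

110.79


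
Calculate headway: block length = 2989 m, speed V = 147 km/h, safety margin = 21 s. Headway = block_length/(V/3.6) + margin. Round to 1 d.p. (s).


V = 147 / 3.6 = 40.8333 m/s
Block traversal time = 2989 / 40.8333 = 73.2 s
Headway = 73.2 + 21
Headway = 94.2 s

94.2


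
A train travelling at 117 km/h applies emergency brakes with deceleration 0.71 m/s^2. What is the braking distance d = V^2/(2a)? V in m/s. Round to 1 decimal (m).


Convert speed: V = 117 / 3.6 = 32.5 m/s
V^2 = 1056.25
d = 1056.25 / (2 * 0.71)
d = 1056.25 / 1.42
d = 743.8 m

743.8


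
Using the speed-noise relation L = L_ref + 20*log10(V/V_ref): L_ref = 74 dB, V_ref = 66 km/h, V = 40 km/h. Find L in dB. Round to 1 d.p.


V/V_ref = 40 / 66 = 0.606061
log10(0.606061) = -0.217484
20 * -0.217484 = -4.3497
L = 74 + -4.3497 = 69.7 dB

69.7


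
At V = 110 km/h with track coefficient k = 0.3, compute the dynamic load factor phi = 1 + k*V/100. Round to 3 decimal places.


phi = 1 + k * V / 100
phi = 1 + 0.3 * 110 / 100
phi = 1 + 0.33
phi = 1.330

1.330


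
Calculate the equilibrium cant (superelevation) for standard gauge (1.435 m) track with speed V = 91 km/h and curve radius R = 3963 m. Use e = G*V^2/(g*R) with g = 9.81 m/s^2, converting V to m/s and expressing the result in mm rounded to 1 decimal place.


Convert speed: V = 91 / 3.6 = 25.2778 m/s
Apply formula: e = 1.435 * 25.2778^2 / (9.81 * 3963)
e = 1.435 * 638.966 / 38877.03
e = 0.023585 m = 23.6 mm

23.6


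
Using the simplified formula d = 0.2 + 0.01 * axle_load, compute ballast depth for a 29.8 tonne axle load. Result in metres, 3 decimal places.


d = 0.2 + 0.01 * 29.8
d = 0.2 + 0.298
d = 0.498 m

0.498


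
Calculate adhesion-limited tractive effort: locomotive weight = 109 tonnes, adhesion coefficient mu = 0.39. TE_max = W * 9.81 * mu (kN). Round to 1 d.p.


TE_max = W * g * mu
TE_max = 109 * 9.81 * 0.39
TE_max = 1069.29 * 0.39
TE_max = 417.0 kN

417.0


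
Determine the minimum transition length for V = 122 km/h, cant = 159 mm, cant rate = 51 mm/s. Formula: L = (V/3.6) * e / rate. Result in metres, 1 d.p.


Convert speed: V = 122 / 3.6 = 33.8889 m/s
L = 33.8889 * 159 / 51
L = 5388.3333 / 51
L = 105.7 m

105.7


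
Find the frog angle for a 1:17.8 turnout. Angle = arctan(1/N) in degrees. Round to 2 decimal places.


1/N = 1/17.8 = 0.05618
angle = arctan(0.05618) = 0.056121 rad
angle = 0.056121 * 180/pi = 3.22 degrees

3.22


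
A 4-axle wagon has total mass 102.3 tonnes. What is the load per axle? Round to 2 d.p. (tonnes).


Load per axle = total weight / number of axles
Load = 102.3 / 4
Load = 25.58 tonnes

25.58


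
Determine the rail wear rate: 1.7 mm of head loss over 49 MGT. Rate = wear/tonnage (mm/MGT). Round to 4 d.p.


Wear rate = total wear / cumulative tonnage
Rate = 1.7 / 49
Rate = 0.0347 mm/MGT

0.0347


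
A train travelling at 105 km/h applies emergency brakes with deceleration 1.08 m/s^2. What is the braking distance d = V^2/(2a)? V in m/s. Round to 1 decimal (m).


Convert speed: V = 105 / 3.6 = 29.1667 m/s
V^2 = 850.6944
d = 850.6944 / (2 * 1.08)
d = 850.6944 / 2.16
d = 393.8 m

393.8


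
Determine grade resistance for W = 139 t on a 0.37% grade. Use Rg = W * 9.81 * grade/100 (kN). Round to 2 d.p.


Rg = W * 9.81 * grade / 100
Rg = 139 * 9.81 * 0.37 / 100
Rg = 1363.59 * 0.0037
Rg = 5.05 kN

5.05


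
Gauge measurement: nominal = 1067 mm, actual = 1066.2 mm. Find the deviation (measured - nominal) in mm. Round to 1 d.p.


Deviation = measured - nominal
Deviation = 1066.2 - 1067
Deviation = -0.8 mm

-0.8


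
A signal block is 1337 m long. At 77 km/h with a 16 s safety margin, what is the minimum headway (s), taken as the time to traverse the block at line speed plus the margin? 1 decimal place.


V = 77 / 3.6 = 21.3889 m/s
Block traversal time = 1337 / 21.3889 = 62.5091 s
Headway = 62.5091 + 16
Headway = 78.5 s

78.5


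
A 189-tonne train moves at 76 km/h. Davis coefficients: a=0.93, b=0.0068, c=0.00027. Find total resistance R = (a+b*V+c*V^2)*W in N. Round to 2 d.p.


b*V = 0.0068 * 76 = 0.5168
c*V^2 = 0.00027 * 5776 = 1.55952
R_per_t = 0.93 + 0.5168 + 1.55952 = 3.00632 N/t
R_total = 3.00632 * 189 = 568.19 N

568.19


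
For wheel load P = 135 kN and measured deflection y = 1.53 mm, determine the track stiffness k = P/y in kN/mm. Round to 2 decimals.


Track stiffness k = P / y
k = 135 / 1.53
k = 88.24 kN/mm

88.24


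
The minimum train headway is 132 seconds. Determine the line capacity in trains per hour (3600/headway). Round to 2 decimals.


Capacity = 3600 / headway
Capacity = 3600 / 132
Capacity = 27.27 trains/hour

27.27


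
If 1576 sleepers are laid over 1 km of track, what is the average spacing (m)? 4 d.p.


Spacing = 1000 m / number of sleepers
Spacing = 1000 / 1576
Spacing = 0.6345 m

0.6345


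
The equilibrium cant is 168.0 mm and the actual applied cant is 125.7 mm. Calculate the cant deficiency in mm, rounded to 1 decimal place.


Cant deficiency = equilibrium cant - actual cant
CD = 168.0 - 125.7
CD = 42.3 mm

42.3


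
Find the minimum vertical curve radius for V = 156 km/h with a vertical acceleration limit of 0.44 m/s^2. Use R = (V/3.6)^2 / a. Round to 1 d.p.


Convert speed: V = 156 / 3.6 = 43.3333 m/s
V^2 = 1877.7778 m^2/s^2
R_v = 1877.7778 / 0.44
R_v = 4267.7 m

4267.7


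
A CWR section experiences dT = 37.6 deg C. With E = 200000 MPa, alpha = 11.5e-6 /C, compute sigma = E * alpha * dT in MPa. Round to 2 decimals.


sigma = E * alpha * dT
sigma = 200000 * 11.5e-6 * 37.6
sigma = 2.3 * 37.6
sigma = 86.48 MPa

86.48


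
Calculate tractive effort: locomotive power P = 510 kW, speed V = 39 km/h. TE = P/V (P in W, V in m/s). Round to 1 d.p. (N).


Convert: P = 510 kW = 510000 W
V = 39 / 3.6 = 10.8333 m/s
TE = 510000 / 10.8333
TE = 47076.9 N

47076.9


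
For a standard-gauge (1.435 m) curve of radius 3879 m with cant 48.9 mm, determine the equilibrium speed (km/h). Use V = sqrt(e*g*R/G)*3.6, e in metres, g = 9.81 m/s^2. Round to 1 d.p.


Convert cant: e = 48.9 mm = 0.0489 m
V_ms = sqrt(0.0489 * 9.81 * 3879 / 1.435)
V_ms = sqrt(1296.718614) = 36.01 m/s
V = 36.01 * 3.6 = 129.6 km/h

129.6


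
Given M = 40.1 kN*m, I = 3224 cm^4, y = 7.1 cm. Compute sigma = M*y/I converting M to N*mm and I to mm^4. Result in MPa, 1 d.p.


Convert units:
M = 40.1 kN*m = 40100000 N*mm
y = 7.1 cm = 71 mm
I = 3224 cm^4 = 32240000 mm^4
sigma = 40100000 * 71 / 32240000
sigma = 88.3 MPa

88.3


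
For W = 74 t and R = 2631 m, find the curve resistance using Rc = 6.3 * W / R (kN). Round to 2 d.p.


Rc = 6.3 * W / R
Rc = 6.3 * 74 / 2631
Rc = 466.2 / 2631
Rc = 0.18 kN

0.18


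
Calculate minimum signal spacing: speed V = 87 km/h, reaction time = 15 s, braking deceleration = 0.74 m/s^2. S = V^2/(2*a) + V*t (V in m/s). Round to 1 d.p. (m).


V = 87 / 3.6 = 24.1667 m/s
Braking distance = 24.1667^2 / (2*0.74) = 394.6134 m
Sighting distance = 24.1667 * 15 = 362.5 m
S = 394.6134 + 362.5 = 757.1 m

757.1


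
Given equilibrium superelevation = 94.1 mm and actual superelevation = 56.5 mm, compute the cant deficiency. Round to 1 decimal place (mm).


Cant deficiency = equilibrium cant - actual cant
CD = 94.1 - 56.5
CD = 37.6 mm

37.6


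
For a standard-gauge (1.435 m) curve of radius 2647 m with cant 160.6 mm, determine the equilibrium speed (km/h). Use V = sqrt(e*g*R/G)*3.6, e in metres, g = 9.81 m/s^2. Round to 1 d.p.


Convert cant: e = 160.6 mm = 0.1606 m
V_ms = sqrt(0.1606 * 9.81 * 2647 / 1.435)
V_ms = sqrt(2906.140378) = 53.9086 m/s
V = 53.9086 * 3.6 = 194.1 km/h

194.1


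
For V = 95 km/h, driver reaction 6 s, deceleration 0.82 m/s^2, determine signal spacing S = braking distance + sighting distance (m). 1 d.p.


V = 95 / 3.6 = 26.3889 m/s
Braking distance = 26.3889^2 / (2*0.82) = 424.618 m
Sighting distance = 26.3889 * 6 = 158.3333 m
S = 424.618 + 158.3333 = 583.0 m

583.0


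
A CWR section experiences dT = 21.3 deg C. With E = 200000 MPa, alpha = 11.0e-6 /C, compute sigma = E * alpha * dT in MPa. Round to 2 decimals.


sigma = E * alpha * dT
sigma = 200000 * 11.0e-6 * 21.3
sigma = 2.2 * 21.3
sigma = 46.86 MPa

46.86


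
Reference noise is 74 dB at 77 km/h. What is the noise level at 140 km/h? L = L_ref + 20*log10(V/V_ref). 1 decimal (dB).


V/V_ref = 140 / 77 = 1.818182
log10(1.818182) = 0.259637
20 * 0.259637 = 5.1927
L = 74 + 5.1927 = 79.2 dB

79.2


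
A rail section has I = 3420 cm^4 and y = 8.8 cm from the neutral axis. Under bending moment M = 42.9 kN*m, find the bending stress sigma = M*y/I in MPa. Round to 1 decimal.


Convert units:
M = 42.9 kN*m = 42900000 N*mm
y = 8.8 cm = 88 mm
I = 3420 cm^4 = 34200000 mm^4
sigma = 42900000 * 88 / 34200000
sigma = 110.4 MPa

110.4


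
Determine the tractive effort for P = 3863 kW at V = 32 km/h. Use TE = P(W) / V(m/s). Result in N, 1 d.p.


Convert: P = 3863 kW = 3863000 W
V = 32 / 3.6 = 8.8889 m/s
TE = 3863000 / 8.8889
TE = 434587.5 N

434587.5


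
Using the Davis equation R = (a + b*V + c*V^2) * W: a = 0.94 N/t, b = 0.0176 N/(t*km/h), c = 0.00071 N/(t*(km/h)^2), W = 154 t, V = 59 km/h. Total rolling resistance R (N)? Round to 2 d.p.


b*V = 0.0176 * 59 = 1.0384
c*V^2 = 0.00071 * 3481 = 2.47151
R_per_t = 0.94 + 1.0384 + 2.47151 = 4.44991 N/t
R_total = 4.44991 * 154 = 685.29 N

685.29


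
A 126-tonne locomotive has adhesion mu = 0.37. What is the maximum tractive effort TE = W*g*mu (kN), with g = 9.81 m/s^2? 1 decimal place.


TE_max = W * g * mu
TE_max = 126 * 9.81 * 0.37
TE_max = 1236.06 * 0.37
TE_max = 457.3 kN

457.3


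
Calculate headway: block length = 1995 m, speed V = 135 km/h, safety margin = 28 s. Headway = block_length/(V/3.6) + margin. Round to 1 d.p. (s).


V = 135 / 3.6 = 37.5 m/s
Block traversal time = 1995 / 37.5 = 53.2 s
Headway = 53.2 + 28
Headway = 81.2 s

81.2


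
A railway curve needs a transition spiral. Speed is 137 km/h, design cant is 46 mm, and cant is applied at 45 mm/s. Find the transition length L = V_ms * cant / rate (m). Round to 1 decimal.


Convert speed: V = 137 / 3.6 = 38.0556 m/s
L = 38.0556 * 46 / 45
L = 1750.5556 / 45
L = 38.9 m

38.9


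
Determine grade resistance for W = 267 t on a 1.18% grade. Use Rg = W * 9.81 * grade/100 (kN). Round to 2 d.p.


Rg = W * 9.81 * grade / 100
Rg = 267 * 9.81 * 1.18 / 100
Rg = 2619.27 * 0.0118
Rg = 30.91 kN

30.91


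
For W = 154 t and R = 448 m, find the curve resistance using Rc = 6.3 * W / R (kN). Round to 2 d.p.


Rc = 6.3 * W / R
Rc = 6.3 * 154 / 448
Rc = 970.2 / 448
Rc = 2.17 kN

2.17


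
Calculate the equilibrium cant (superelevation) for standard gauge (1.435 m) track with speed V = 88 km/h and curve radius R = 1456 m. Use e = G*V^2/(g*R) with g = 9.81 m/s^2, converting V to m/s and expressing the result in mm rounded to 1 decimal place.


Convert speed: V = 88 / 3.6 = 24.4444 m/s
Apply formula: e = 1.435 * 24.4444^2 / (9.81 * 1456)
e = 1.435 * 597.5309 / 14283.36
e = 0.060032 m = 60.0 mm

60.0


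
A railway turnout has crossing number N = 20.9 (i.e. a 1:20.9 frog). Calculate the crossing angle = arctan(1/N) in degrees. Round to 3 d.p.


1/N = 1/20.9 = 0.047847
angle = arctan(0.047847) = 0.04781 rad
angle = 0.04781 * 180/pi = 2.739 degrees

2.739


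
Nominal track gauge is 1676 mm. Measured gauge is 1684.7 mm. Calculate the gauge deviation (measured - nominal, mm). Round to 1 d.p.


Deviation = measured - nominal
Deviation = 1684.7 - 1676
Deviation = 8.7 mm

8.7


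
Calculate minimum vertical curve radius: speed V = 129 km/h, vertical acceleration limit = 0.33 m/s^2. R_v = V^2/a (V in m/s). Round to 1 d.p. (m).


Convert speed: V = 129 / 3.6 = 35.8333 m/s
V^2 = 1284.0278 m^2/s^2
R_v = 1284.0278 / 0.33
R_v = 3891.0 m

3891.0


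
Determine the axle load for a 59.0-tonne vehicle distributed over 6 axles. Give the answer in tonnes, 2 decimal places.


Load per axle = total weight / number of axles
Load = 59.0 / 6
Load = 9.83 tonnes

9.83


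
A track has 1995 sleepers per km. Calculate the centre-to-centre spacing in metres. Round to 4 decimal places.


Spacing = 1000 m / number of sleepers
Spacing = 1000 / 1995
Spacing = 0.5013 m

0.5013


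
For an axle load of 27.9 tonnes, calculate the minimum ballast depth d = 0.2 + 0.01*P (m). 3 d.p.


d = 0.2 + 0.01 * 27.9
d = 0.2 + 0.279
d = 0.479 m

0.479


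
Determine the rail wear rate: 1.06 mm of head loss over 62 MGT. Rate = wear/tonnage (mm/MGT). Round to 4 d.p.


Wear rate = total wear / cumulative tonnage
Rate = 1.06 / 62
Rate = 0.0171 mm/MGT

0.0171


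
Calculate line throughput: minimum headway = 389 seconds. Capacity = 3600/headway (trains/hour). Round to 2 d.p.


Capacity = 3600 / headway
Capacity = 3600 / 389
Capacity = 9.25 trains/hour

9.25


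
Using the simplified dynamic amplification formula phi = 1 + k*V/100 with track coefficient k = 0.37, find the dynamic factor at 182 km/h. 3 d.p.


phi = 1 + k * V / 100
phi = 1 + 0.37 * 182 / 100
phi = 1 + 0.6734
phi = 1.673

1.673


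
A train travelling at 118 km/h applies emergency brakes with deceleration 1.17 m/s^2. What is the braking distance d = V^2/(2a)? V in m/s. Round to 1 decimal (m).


Convert speed: V = 118 / 3.6 = 32.7778 m/s
V^2 = 1074.3827
d = 1074.3827 / (2 * 1.17)
d = 1074.3827 / 2.34
d = 459.1 m

459.1


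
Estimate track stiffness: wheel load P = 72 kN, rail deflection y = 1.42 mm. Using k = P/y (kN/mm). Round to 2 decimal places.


Track stiffness k = P / y
k = 72 / 1.42
k = 50.70 kN/mm

50.70


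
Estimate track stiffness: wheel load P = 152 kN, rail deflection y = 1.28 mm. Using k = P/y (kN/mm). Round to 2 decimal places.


Track stiffness k = P / y
k = 152 / 1.28
k = 118.75 kN/mm

118.75


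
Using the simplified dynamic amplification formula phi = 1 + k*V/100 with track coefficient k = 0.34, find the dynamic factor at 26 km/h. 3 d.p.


phi = 1 + k * V / 100
phi = 1 + 0.34 * 26 / 100
phi = 1 + 0.0884
phi = 1.088

1.088


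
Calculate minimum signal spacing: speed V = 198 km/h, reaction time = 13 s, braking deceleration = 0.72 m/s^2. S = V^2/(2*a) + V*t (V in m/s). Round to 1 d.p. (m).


V = 198 / 3.6 = 55.0 m/s
Braking distance = 55.0^2 / (2*0.72) = 2100.6944 m
Sighting distance = 55.0 * 13 = 715.0 m
S = 2100.6944 + 715.0 = 2815.7 m

2815.7


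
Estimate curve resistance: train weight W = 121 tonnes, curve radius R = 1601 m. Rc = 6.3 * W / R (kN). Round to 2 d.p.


Rc = 6.3 * W / R
Rc = 6.3 * 121 / 1601
Rc = 762.3 / 1601
Rc = 0.48 kN

0.48


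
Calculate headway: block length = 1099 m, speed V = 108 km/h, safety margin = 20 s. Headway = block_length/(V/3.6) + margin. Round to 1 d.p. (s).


V = 108 / 3.6 = 30.0 m/s
Block traversal time = 1099 / 30.0 = 36.6333 s
Headway = 36.6333 + 20
Headway = 56.6 s

56.6


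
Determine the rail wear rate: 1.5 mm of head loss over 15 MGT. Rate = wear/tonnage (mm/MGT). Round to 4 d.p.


Wear rate = total wear / cumulative tonnage
Rate = 1.5 / 15
Rate = 0.1000 mm/MGT

0.1000


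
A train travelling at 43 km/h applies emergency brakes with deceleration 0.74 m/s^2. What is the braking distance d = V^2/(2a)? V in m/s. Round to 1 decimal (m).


Convert speed: V = 43 / 3.6 = 11.9444 m/s
V^2 = 142.6698
d = 142.6698 / (2 * 0.74)
d = 142.6698 / 1.48
d = 96.4 m

96.4


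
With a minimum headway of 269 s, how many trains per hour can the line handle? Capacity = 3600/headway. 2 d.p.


Capacity = 3600 / headway
Capacity = 3600 / 269
Capacity = 13.38 trains/hour

13.38


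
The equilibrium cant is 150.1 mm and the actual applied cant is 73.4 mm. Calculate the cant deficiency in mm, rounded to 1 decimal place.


Cant deficiency = equilibrium cant - actual cant
CD = 150.1 - 73.4
CD = 76.7 mm

76.7


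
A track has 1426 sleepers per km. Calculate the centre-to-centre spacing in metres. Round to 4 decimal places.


Spacing = 1000 m / number of sleepers
Spacing = 1000 / 1426
Spacing = 0.7013 m

0.7013


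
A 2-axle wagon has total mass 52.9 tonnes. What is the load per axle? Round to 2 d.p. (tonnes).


Load per axle = total weight / number of axles
Load = 52.9 / 2
Load = 26.45 tonnes

26.45


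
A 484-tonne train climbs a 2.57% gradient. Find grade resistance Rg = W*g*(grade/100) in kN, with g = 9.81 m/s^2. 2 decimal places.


Rg = W * 9.81 * grade / 100
Rg = 484 * 9.81 * 2.57 / 100
Rg = 4748.04 * 0.0257
Rg = 122.02 kN

122.02


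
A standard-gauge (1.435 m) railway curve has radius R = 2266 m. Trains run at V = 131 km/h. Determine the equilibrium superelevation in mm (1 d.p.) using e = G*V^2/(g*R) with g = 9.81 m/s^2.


Convert speed: V = 131 / 3.6 = 36.3889 m/s
Apply formula: e = 1.435 * 36.3889^2 / (9.81 * 2266)
e = 1.435 * 1324.1512 / 22229.46
e = 0.085479 m = 85.5 mm

85.5


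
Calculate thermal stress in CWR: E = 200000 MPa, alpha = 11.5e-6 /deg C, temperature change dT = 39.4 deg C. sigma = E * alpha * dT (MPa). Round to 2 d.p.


sigma = E * alpha * dT
sigma = 200000 * 11.5e-6 * 39.4
sigma = 2.3 * 39.4
sigma = 90.62 MPa

90.62


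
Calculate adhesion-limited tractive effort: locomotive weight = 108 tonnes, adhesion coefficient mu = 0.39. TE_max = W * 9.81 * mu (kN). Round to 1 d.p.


TE_max = W * g * mu
TE_max = 108 * 9.81 * 0.39
TE_max = 1059.48 * 0.39
TE_max = 413.2 kN

413.2


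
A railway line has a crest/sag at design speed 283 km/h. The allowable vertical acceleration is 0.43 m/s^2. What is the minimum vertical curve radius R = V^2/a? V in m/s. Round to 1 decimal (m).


Convert speed: V = 283 / 3.6 = 78.6111 m/s
V^2 = 6179.7068 m^2/s^2
R_v = 6179.7068 / 0.43
R_v = 14371.4 m

14371.4


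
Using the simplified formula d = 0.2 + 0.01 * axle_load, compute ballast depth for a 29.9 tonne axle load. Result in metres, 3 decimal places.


d = 0.2 + 0.01 * 29.9
d = 0.2 + 0.299
d = 0.499 m

0.499


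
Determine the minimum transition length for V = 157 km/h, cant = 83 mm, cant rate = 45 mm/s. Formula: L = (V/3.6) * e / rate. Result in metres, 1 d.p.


Convert speed: V = 157 / 3.6 = 43.6111 m/s
L = 43.6111 * 83 / 45
L = 3619.7222 / 45
L = 80.4 m

80.4
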